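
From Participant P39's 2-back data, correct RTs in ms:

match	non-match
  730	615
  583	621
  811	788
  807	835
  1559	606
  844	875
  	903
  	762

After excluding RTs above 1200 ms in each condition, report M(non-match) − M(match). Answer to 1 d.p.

match: exclude 1559
M(match) = 3775/5 = 755.000
M(non-match) = 6005/8 = 750.625
Difference = 750.625 − 755.000 = -4.375 ms

-4.4 ms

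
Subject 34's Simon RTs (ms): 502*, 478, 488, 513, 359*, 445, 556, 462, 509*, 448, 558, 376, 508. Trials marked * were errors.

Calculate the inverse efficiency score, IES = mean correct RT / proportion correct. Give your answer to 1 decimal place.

Correct trials (n=10): 478, 488, 513, 445, 556, 462, 448, 558, 376, 508
Mean correct RT = 4832/10 = 483.2000 ms
Proportion correct = 10/13
IES = 483.2000 / (10/13) = 628.160 ms

628.2 ms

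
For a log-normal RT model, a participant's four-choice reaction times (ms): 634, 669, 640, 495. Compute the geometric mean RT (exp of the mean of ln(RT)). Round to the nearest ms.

ln(RT): 6.4520, 6.5058, 6.4615, 6.2046
Mean ln(RT) = 25.6239/4 = 6.40596
Geometric mean = exp(6.40596) = 605.45 ms

605 ms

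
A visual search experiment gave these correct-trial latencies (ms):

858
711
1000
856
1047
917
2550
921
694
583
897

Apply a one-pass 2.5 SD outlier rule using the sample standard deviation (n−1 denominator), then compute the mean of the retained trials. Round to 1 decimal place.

848.4 ms

n = 11, ΣRT = 11034, M = 1003.091
Σ(x−M)² = 2820288.91; s = √(2820288.91/10) = 531.064
Cutoffs: 1003.091 ± 2.5·531.064 → [-324.6, 2330.8]
Outside: 2550 → excluded.
Retained (n=10): Σ = 8484, mean = 8484/10 = 848.400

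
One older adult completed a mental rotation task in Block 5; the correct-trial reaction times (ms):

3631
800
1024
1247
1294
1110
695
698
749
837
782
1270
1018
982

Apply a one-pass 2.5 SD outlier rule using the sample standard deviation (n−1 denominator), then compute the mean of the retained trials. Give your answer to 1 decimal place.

962.0 ms

n = 14, ΣRT = 16137, M = 1152.643
Σ(x−M)² = 7190955.21; s = √(7190955.21/13) = 743.741
Cutoffs: 1152.643 ± 2.5·743.741 → [-706.7, 3012.0]
Outside: 3631 → excluded.
Retained (n=13): Σ = 12506, mean = 12506/13 = 962.000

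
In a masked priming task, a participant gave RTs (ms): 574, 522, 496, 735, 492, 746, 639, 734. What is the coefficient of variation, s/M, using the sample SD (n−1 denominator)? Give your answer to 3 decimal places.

0.179

n = 8, Σ = 4938, M = 617.2500
Σ(x−M)² = 85877.500; s = √(85877.500/7) = 110.7620
CV = 110.7620 / 617.2500 = 0.17944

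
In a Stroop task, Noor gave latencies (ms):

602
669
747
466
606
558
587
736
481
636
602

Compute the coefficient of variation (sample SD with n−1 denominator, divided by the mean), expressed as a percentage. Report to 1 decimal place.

n = 11, Σ = 6690, M = 608.1818
Σ(x−M)² = 79519.636; s = √(79519.636/10) = 89.1738
CV = 89.1738 / 608.1818 = 0.14662 = 14.662%

14.7%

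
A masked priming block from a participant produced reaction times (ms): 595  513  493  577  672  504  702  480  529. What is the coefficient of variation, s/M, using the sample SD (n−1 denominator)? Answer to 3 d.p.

n = 9, Σ = 5065, M = 562.7778
Σ(x−M)² = 51347.556; s = √(51347.556/8) = 80.1152
CV = 80.1152 / 562.7778 = 0.14236

0.142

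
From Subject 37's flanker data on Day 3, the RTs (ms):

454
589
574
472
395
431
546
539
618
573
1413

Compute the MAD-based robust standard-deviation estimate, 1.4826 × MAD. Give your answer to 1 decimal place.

Sorted: 395, 431, 454, 472, 539, 546, 573, 574, 589, 618, 1413 → median = 546
|x − 546| sorted: 0, 7, 27, 28, 43, 72, 74, 92, 115, 151, 867 → MAD = 72
Robust SD ≈ 1.4826 × 72 = 106.747

106.7 ms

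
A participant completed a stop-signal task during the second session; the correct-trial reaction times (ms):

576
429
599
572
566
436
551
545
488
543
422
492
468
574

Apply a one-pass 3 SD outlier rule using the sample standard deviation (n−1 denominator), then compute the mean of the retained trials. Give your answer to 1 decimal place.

n = 14, ΣRT = 7261, M = 518.643
Σ(x−M)² = 48655.21; s = √(48655.21/13) = 61.178
Cutoffs: 518.643 ± 3·61.178 → [335.1, 702.2]
No RTs fall outside the cutoffs; all 14 retained. Mean = 7261/14 = 518.643

518.6 ms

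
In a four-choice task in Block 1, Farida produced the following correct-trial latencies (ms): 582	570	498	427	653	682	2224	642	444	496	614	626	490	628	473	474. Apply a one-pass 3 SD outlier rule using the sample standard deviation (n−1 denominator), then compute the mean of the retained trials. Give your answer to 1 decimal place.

n = 16, ΣRT = 10523, M = 657.688
Σ(x−M)² = 2717897.44; s = √(2717897.44/15) = 425.668
Cutoffs: 657.688 ± 3·425.668 → [-619.3, 1934.7]
Outside: 2224 → excluded.
Retained (n=15): Σ = 8299, mean = 8299/15 = 553.267

553.3 ms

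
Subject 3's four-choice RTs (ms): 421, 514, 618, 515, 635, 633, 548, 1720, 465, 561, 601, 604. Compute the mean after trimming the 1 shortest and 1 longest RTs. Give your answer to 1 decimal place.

Sorted: 421, 465, 514, 515, 548, 561, 601, 604, 618, 633, 635, 1720
Drop lowest 1 (421) and highest 1 (1720)
Remaining (n=10): Σ = 5694, mean = 5694/10 = 569.400

569.4 ms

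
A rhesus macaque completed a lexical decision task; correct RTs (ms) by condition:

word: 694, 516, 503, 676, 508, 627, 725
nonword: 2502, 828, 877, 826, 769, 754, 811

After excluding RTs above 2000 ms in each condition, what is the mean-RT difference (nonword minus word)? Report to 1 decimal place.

nonword: exclude 2502
M(word) = 4249/7 = 607.000
M(nonword) = 4865/6 = 810.833
Difference = 810.833 − 607.000 = 203.833 ms

203.8 ms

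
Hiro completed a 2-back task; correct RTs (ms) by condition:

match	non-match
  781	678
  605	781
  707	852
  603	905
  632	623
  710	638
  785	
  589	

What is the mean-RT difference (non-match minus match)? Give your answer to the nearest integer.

70 ms

M(match) = 5412/8 = 676.500
M(non-match) = 4477/6 = 746.167
Difference = 746.167 − 676.500 = 69.667 ms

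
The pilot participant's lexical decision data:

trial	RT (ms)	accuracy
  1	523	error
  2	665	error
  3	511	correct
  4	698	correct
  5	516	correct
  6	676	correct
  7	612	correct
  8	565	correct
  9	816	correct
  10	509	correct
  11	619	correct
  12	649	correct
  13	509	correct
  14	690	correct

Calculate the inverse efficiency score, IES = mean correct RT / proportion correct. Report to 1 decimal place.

Correct trials (n=12): 511, 698, 516, 676, 612, 565, 816, 509, 619, 649, 509, 690
Mean correct RT = 7370/12 = 614.1667 ms
Proportion correct = 12/14
IES = 614.1667 / (12/14) = 716.528 ms

716.5 ms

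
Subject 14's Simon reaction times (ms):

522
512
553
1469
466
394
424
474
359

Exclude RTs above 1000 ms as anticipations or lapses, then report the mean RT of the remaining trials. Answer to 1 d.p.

463.0 ms

Excluded: 1469
Retained (n=8): Σ = 3704
Mean = 3704/8 = 463.0000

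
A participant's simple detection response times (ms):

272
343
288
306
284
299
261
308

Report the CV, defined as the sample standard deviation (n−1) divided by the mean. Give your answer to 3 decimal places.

0.086

n = 8, Σ = 2361, M = 295.1250
Σ(x−M)² = 4464.875; s = √(4464.875/7) = 25.2555
CV = 25.2555 / 295.1250 = 0.08558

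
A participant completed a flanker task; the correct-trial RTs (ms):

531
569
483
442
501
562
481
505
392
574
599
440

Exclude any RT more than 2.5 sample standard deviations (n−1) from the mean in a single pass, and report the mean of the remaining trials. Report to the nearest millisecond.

507 ms

n = 12, ΣRT = 6079, M = 506.583
Σ(x−M)² = 43626.92; s = √(43626.92/11) = 62.977
Cutoffs: 506.583 ± 2.5·62.977 → [349.1, 664.0]
No RTs fall outside the cutoffs; all 12 retained. Mean = 6079/12 = 506.583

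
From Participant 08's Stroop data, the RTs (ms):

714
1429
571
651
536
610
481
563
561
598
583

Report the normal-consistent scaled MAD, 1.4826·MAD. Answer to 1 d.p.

40.0 ms

Sorted: 481, 536, 561, 563, 571, 583, 598, 610, 651, 714, 1429 → median = 583
|x − 583| sorted: 0, 12, 15, 20, 22, 27, 47, 68, 102, 131, 846 → MAD = 27
Robust SD ≈ 1.4826 × 27 = 40.030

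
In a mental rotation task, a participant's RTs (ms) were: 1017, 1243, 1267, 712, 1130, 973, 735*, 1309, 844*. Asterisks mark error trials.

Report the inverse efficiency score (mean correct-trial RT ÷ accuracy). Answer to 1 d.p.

Correct trials (n=7): 1017, 1243, 1267, 712, 1130, 973, 1309
Mean correct RT = 7651/7 = 1093.0000 ms
Proportion correct = 7/9
IES = 1093.0000 / (7/9) = 1405.286 ms

1405.3 ms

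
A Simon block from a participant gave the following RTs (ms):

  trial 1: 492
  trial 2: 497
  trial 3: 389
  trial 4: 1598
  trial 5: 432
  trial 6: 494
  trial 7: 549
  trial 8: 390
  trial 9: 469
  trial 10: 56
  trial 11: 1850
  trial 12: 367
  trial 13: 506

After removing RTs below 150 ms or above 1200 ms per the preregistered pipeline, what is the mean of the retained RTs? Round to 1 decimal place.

Excluded: 56, 1598, 1850
Retained (n=10): Σ = 4585
Mean = 4585/10 = 458.5000

458.5 ms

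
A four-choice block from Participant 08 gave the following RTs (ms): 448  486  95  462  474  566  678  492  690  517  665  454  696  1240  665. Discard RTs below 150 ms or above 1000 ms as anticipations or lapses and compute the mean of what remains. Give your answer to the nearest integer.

Excluded: 95, 1240
Retained (n=13): Σ = 7293
Mean = 7293/13 = 561.0000

561 ms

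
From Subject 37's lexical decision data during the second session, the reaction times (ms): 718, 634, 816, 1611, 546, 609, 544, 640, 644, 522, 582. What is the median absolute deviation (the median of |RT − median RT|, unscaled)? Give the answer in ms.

Sorted: 522, 544, 546, 582, 609, 634, 640, 644, 718, 816, 1611 → median = 634
|x − 634|: 84, 0, 182, 977, 88, 25, 90, 6, 10, 112, 52
Sorted deviations: 0, 6, 10, 25, 52, 84, 88, 90, 112, 182, 977 → MAD = 84

84 ms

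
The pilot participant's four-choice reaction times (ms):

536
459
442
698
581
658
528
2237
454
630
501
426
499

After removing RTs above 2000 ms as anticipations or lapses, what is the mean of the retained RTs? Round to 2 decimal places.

534.33 ms

Excluded: 2237
Retained (n=12): Σ = 6412
Mean = 6412/12 = 534.3333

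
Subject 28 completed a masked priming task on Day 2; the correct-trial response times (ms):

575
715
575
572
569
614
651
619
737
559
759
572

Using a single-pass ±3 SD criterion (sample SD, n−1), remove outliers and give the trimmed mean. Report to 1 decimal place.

n = 12, ΣRT = 7517, M = 626.417
Σ(x−M)² = 57518.92; s = √(57518.92/11) = 72.312
Cutoffs: 626.417 ± 3·72.312 → [409.5, 843.4]
No RTs fall outside the cutoffs; all 12 retained. Mean = 7517/12 = 626.417

626.4 ms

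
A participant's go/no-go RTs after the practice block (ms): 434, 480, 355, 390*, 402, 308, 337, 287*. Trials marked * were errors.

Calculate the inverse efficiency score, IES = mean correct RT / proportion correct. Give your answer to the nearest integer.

Correct trials (n=6): 434, 480, 355, 402, 308, 337
Mean correct RT = 2316/6 = 386.0000 ms
Proportion correct = 6/8
IES = 386.0000 / (6/8) = 514.667 ms

515 ms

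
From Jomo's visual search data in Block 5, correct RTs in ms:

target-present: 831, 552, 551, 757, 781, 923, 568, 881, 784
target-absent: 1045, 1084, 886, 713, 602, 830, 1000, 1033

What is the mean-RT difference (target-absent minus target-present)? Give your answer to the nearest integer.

163 ms

M(target-present) = 6628/9 = 736.444
M(target-absent) = 7193/8 = 899.125
Difference = 899.125 − 736.444 = 162.681 ms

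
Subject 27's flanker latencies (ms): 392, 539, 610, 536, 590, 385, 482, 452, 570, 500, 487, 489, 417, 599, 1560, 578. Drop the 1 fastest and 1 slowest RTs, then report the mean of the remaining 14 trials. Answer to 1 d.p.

517.2 ms

Sorted: 385, 392, 417, 452, 482, 487, 489, 500, 536, 539, 570, 578, 590, 599, 610, 1560
Drop lowest 1 (385) and highest 1 (1560)
Remaining (n=14): Σ = 7241, mean = 7241/14 = 517.214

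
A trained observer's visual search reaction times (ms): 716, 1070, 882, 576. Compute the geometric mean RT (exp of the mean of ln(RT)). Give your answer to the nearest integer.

790 ms

ln(RT): 6.5737, 6.9754, 6.7822, 6.3561
Mean ln(RT) = 26.6874/4 = 6.67185
Geometric mean = exp(6.67185) = 789.85 ms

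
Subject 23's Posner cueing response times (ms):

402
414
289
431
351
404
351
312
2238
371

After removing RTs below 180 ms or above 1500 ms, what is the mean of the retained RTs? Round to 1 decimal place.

Excluded: 2238
Retained (n=9): Σ = 3325
Mean = 3325/9 = 369.4444

369.4 ms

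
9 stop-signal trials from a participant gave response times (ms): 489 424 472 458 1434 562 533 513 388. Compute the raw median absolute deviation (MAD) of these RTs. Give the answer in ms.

Sorted: 388, 424, 458, 472, 489, 513, 533, 562, 1434 → median = 489
|x − 489|: 0, 65, 17, 31, 945, 73, 44, 24, 101
Sorted deviations: 0, 17, 24, 31, 44, 65, 73, 101, 945 → MAD = 44

44 ms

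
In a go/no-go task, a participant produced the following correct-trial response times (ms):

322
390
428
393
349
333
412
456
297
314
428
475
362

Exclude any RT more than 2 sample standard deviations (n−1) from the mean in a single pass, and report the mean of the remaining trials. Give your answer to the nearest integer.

381 ms

n = 13, ΣRT = 4959, M = 381.462
Σ(x−M)² = 38777.23; s = √(38777.23/12) = 56.846
Cutoffs: 381.462 ± 2·56.846 → [267.8, 495.2]
No RTs fall outside the cutoffs; all 13 retained. Mean = 4959/13 = 381.462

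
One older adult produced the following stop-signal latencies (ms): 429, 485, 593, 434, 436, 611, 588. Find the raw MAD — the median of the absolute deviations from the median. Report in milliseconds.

56 ms

Sorted: 429, 434, 436, 485, 588, 593, 611 → median = 485
|x − 485|: 56, 0, 108, 51, 49, 126, 103
Sorted deviations: 0, 49, 51, 56, 103, 108, 126 → MAD = 56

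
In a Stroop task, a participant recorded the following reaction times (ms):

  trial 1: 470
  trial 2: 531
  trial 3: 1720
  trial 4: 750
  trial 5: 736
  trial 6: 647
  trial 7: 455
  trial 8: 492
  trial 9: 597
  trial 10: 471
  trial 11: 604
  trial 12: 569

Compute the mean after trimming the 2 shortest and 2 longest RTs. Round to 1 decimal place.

Sorted: 455, 470, 471, 492, 531, 569, 597, 604, 647, 736, 750, 1720
Drop lowest 2 (455, 470) and highest 2 (750, 1720)
Remaining (n=8): Σ = 4647, mean = 4647/8 = 580.875

580.9 ms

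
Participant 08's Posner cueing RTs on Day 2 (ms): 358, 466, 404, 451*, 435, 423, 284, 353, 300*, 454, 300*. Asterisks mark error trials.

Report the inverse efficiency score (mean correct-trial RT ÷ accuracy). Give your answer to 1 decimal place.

546.0 ms

Correct trials (n=8): 358, 466, 404, 435, 423, 284, 353, 454
Mean correct RT = 3177/8 = 397.1250 ms
Proportion correct = 8/11
IES = 397.1250 / (8/11) = 546.047 ms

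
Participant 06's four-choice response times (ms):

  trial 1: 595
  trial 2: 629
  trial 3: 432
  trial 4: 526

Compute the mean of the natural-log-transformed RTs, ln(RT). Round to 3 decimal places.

6.292

ln(RT): 6.3886, 6.4441, 6.0684, 6.2653
Σ ln(RT) = 25.1664
Mean = 25.1664/4 = 6.29160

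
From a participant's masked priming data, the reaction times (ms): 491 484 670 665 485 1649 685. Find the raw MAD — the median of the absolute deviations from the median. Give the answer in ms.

174 ms

Sorted: 484, 485, 491, 665, 670, 685, 1649 → median = 665
|x − 665|: 174, 181, 5, 0, 180, 984, 20
Sorted deviations: 0, 5, 20, 174, 180, 181, 984 → MAD = 174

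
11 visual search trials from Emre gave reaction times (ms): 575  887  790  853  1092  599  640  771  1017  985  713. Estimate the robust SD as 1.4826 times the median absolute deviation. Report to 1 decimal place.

222.4 ms

Sorted: 575, 599, 640, 713, 771, 790, 853, 887, 985, 1017, 1092 → median = 790
|x − 790| sorted: 0, 19, 63, 77, 97, 150, 191, 195, 215, 227, 302 → MAD = 150
Robust SD ≈ 1.4826 × 150 = 222.390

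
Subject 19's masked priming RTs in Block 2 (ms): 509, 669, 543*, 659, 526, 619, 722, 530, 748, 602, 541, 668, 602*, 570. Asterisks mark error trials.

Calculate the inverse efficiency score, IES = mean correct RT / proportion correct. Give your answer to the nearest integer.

716 ms

Correct trials (n=12): 509, 669, 659, 526, 619, 722, 530, 748, 602, 541, 668, 570
Mean correct RT = 7363/12 = 613.5833 ms
Proportion correct = 12/14
IES = 613.5833 / (12/14) = 715.847 ms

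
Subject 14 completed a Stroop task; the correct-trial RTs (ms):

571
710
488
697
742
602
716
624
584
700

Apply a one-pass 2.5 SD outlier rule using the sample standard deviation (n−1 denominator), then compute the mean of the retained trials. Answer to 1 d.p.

n = 10, ΣRT = 6434, M = 643.400
Σ(x−M)² = 60514.40; s = √(60514.40/9) = 81.999
Cutoffs: 643.400 ± 2.5·81.999 → [438.4, 848.4]
No RTs fall outside the cutoffs; all 10 retained. Mean = 6434/10 = 643.400

643.4 ms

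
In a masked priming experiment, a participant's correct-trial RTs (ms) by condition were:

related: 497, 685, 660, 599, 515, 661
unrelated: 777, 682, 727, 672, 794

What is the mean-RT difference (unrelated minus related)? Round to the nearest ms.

128 ms

M(related) = 3617/6 = 602.833
M(unrelated) = 3652/5 = 730.400
Difference = 730.400 − 602.833 = 127.567 ms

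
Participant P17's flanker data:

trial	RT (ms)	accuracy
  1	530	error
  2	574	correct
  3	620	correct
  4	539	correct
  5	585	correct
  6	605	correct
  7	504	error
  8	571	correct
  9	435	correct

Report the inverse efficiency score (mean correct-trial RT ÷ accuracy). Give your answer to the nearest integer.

Correct trials (n=7): 574, 620, 539, 585, 605, 571, 435
Mean correct RT = 3929/7 = 561.2857 ms
Proportion correct = 7/9
IES = 561.2857 / (7/9) = 721.653 ms

722 ms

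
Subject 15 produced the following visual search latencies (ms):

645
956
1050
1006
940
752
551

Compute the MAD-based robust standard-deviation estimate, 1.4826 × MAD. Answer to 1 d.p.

Sorted: 551, 645, 752, 940, 956, 1006, 1050 → median = 940
|x − 940| sorted: 0, 16, 66, 110, 188, 295, 389 → MAD = 110
Robust SD ≈ 1.4826 × 110 = 163.086

163.1 ms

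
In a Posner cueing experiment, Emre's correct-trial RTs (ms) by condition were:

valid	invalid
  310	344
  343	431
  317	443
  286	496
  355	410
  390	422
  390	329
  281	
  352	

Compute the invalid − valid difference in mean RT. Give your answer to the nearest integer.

75 ms

M(valid) = 3024/9 = 336.000
M(invalid) = 2875/7 = 410.714
Difference = 410.714 − 336.000 = 74.714 ms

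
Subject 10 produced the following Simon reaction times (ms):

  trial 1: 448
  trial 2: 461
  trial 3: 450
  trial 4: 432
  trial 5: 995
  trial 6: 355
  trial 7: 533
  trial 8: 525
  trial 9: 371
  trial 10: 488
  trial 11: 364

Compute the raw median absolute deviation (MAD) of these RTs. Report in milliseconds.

75 ms

Sorted: 355, 364, 371, 432, 448, 450, 461, 488, 525, 533, 995 → median = 450
|x − 450|: 2, 11, 0, 18, 545, 95, 83, 75, 79, 38, 86
Sorted deviations: 0, 2, 11, 18, 38, 75, 79, 83, 86, 95, 545 → MAD = 75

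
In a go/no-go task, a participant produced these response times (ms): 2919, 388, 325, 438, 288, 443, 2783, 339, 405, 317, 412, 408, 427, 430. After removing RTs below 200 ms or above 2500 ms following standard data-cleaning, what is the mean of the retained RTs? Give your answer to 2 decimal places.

Excluded: 2783, 2919
Retained (n=12): Σ = 4620
Mean = 4620/12 = 385.0000

385.00 ms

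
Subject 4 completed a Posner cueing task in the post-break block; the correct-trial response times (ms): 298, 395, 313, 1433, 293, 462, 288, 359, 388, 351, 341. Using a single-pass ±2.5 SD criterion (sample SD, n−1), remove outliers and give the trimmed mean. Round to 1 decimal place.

348.8 ms

n = 11, ΣRT = 4921, M = 447.364
Σ(x−M)² = 1095954.55; s = √(1095954.55/10) = 331.052
Cutoffs: 447.364 ± 2.5·331.052 → [-380.3, 1275.0]
Outside: 1433 → excluded.
Retained (n=10): Σ = 3488, mean = 3488/10 = 348.800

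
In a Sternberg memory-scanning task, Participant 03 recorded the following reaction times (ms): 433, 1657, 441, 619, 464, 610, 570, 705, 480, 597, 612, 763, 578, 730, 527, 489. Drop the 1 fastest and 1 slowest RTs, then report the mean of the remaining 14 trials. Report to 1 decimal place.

584.6 ms

Sorted: 433, 441, 464, 480, 489, 527, 570, 578, 597, 610, 612, 619, 705, 730, 763, 1657
Drop lowest 1 (433) and highest 1 (1657)
Remaining (n=14): Σ = 8185, mean = 8185/14 = 584.643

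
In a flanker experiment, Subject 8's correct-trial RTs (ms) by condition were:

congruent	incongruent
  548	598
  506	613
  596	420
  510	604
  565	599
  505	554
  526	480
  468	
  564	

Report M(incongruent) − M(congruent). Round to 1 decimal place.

M(congruent) = 4788/9 = 532.000
M(incongruent) = 3868/7 = 552.571
Difference = 552.571 − 532.000 = 20.571 ms

20.6 ms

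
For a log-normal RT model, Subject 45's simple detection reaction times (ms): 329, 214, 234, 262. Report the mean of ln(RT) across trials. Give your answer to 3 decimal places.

ln(RT): 5.7961, 5.3660, 5.4553, 5.5683
Σ ln(RT) = 22.1857
Mean = 22.1857/4 = 5.54642

5.546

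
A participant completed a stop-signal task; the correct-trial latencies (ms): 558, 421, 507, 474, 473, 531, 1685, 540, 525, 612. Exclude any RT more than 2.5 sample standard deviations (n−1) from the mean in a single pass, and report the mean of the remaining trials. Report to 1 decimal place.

515.7 ms

n = 10, ΣRT = 6326, M = 632.600
Σ(x−M)² = 1255186.40; s = √(1255186.40/9) = 373.450
Cutoffs: 632.600 ± 2.5·373.450 → [-301.0, 1566.2]
Outside: 1685 → excluded.
Retained (n=9): Σ = 4641, mean = 4641/9 = 515.667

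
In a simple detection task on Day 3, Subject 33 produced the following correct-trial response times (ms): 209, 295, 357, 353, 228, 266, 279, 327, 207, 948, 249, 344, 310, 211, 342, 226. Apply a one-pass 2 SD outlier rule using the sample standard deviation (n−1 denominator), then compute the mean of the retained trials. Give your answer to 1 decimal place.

280.2 ms

n = 16, ΣRT = 5151, M = 321.938
Σ(x−M)² = 462524.94; s = √(462524.94/15) = 175.599
Cutoffs: 321.938 ± 2·175.599 → [-29.3, 673.1]
Outside: 948 → excluded.
Retained (n=15): Σ = 4203, mean = 4203/15 = 280.200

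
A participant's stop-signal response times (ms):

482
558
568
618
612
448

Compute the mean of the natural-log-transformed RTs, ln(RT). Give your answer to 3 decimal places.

ln(RT): 6.1779, 6.3244, 6.3421, 6.4265, 6.4167, 6.1048
Σ ln(RT) = 37.7924
Mean = 37.7924/6 = 6.29874

6.299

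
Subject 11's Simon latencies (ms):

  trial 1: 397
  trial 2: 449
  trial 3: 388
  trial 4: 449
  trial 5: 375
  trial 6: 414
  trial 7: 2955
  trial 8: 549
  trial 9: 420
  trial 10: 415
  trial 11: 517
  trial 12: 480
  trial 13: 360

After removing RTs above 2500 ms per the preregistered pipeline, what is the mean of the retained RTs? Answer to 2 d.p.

434.42 ms

Excluded: 2955
Retained (n=12): Σ = 5213
Mean = 5213/12 = 434.4167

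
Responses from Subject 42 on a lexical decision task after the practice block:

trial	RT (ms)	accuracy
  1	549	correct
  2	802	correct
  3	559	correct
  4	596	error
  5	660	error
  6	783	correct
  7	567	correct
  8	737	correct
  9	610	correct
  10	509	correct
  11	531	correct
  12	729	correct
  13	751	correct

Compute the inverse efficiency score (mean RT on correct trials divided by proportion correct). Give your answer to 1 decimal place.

Correct trials (n=11): 549, 802, 559, 783, 567, 737, 610, 509, 531, 729, 751
Mean correct RT = 7127/11 = 647.9091 ms
Proportion correct = 11/13
IES = 647.9091 / (11/13) = 765.711 ms

765.7 ms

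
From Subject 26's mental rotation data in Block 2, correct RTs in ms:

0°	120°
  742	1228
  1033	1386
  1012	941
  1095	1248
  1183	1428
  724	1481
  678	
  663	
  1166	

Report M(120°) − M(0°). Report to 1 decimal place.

M(0°) = 8296/9 = 921.778
M(120°) = 7712/6 = 1285.333
Difference = 1285.333 − 921.778 = 363.556 ms

363.6 ms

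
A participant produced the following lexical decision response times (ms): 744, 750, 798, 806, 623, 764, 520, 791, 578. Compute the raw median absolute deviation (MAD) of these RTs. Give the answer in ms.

Sorted: 520, 578, 623, 744, 750, 764, 791, 798, 806 → median = 750
|x − 750|: 6, 0, 48, 56, 127, 14, 230, 41, 172
Sorted deviations: 0, 6, 14, 41, 48, 56, 127, 172, 230 → MAD = 48

48 ms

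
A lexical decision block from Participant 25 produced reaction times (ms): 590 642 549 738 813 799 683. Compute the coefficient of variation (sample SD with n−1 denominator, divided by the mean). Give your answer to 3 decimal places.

0.147

n = 7, Σ = 4814, M = 687.7143
Σ(x−M)² = 61511.429; s = √(61511.429/6) = 101.2517
CV = 101.2517 / 687.7143 = 0.14723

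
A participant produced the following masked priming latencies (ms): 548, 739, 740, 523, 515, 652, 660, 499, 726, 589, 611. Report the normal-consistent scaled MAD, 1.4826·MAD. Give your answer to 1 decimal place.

130.5 ms

Sorted: 499, 515, 523, 548, 589, 611, 652, 660, 726, 739, 740 → median = 611
|x − 611| sorted: 0, 22, 41, 49, 63, 88, 96, 112, 115, 128, 129 → MAD = 88
Robust SD ≈ 1.4826 × 88 = 130.469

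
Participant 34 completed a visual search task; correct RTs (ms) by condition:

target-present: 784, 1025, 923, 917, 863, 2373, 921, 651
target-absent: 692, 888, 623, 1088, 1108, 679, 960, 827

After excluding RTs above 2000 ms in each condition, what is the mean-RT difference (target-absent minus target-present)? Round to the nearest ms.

-11 ms

target-present: exclude 2373
M(target-present) = 6084/7 = 869.143
M(target-absent) = 6865/8 = 858.125
Difference = 858.125 − 869.143 = -11.018 ms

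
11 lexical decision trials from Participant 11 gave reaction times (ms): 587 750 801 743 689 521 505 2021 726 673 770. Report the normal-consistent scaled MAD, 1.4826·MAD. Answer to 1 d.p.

Sorted: 505, 521, 587, 673, 689, 726, 743, 750, 770, 801, 2021 → median = 726
|x − 726| sorted: 0, 17, 24, 37, 44, 53, 75, 139, 205, 221, 1295 → MAD = 53
Robust SD ≈ 1.4826 × 53 = 78.578

78.6 ms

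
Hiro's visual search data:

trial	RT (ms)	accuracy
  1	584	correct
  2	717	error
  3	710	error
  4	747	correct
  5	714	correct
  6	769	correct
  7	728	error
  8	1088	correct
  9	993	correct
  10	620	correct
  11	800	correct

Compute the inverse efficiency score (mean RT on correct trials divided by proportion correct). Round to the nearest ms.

Correct trials (n=8): 584, 747, 714, 769, 1088, 993, 620, 800
Mean correct RT = 6315/8 = 789.3750 ms
Proportion correct = 8/11
IES = 789.3750 / (8/11) = 1085.391 ms

1085 ms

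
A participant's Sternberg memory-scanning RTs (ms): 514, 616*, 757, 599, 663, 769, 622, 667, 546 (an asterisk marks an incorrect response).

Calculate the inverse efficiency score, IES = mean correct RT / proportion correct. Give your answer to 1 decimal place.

722.4 ms

Correct trials (n=8): 514, 757, 599, 663, 769, 622, 667, 546
Mean correct RT = 5137/8 = 642.1250 ms
Proportion correct = 8/9
IES = 642.1250 / (8/9) = 722.391 ms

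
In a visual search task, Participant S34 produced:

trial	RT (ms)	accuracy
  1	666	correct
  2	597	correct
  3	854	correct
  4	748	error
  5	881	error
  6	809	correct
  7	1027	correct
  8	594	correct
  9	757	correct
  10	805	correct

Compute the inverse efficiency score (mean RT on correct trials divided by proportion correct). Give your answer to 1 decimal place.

Correct trials (n=8): 666, 597, 854, 809, 1027, 594, 757, 805
Mean correct RT = 6109/8 = 763.6250 ms
Proportion correct = 8/10
IES = 763.6250 / (8/10) = 954.531 ms

954.5 ms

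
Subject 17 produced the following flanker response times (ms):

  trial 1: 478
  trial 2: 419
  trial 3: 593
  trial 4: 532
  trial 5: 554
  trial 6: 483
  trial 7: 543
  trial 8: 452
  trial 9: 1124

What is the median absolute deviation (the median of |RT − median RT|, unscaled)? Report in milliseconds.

Sorted: 419, 452, 478, 483, 532, 543, 554, 593, 1124 → median = 532
|x − 532|: 54, 113, 61, 0, 22, 49, 11, 80, 592
Sorted deviations: 0, 11, 22, 49, 54, 61, 80, 113, 592 → MAD = 54

54 ms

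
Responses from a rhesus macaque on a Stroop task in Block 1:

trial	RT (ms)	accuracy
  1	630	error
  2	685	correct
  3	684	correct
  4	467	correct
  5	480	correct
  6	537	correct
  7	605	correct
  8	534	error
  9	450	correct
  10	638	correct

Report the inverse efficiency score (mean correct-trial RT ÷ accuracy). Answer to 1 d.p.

Correct trials (n=8): 685, 684, 467, 480, 537, 605, 450, 638
Mean correct RT = 4546/8 = 568.2500 ms
Proportion correct = 8/10
IES = 568.2500 / (8/10) = 710.312 ms

710.3 ms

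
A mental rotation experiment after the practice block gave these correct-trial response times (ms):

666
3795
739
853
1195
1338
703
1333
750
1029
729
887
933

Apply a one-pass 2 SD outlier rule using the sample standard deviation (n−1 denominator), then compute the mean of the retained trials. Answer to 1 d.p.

n = 13, ΣRT = 14950, M = 1150.000
Σ(x−M)² = 8226218.00; s = √(8226218.00/12) = 827.960
Cutoffs: 1150.000 ± 2·827.960 → [-505.9, 2805.9]
Outside: 3795 → excluded.
Retained (n=12): Σ = 11155, mean = 11155/12 = 929.583

929.6 ms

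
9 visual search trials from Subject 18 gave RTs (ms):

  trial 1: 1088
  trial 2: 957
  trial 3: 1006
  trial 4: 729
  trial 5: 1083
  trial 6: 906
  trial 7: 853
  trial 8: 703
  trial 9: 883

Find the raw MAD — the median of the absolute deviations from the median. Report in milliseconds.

100 ms

Sorted: 703, 729, 853, 883, 906, 957, 1006, 1083, 1088 → median = 906
|x − 906|: 182, 51, 100, 177, 177, 0, 53, 203, 23
Sorted deviations: 0, 23, 51, 53, 100, 177, 177, 182, 203 → MAD = 100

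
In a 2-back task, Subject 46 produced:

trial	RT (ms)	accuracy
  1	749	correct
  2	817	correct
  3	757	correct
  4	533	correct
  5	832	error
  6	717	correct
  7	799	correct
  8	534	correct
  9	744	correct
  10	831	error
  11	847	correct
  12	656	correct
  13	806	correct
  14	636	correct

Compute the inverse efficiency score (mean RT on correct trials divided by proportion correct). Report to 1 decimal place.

835.6 ms

Correct trials (n=12): 749, 817, 757, 533, 717, 799, 534, 744, 847, 656, 806, 636
Mean correct RT = 8595/12 = 716.2500 ms
Proportion correct = 12/14
IES = 716.2500 / (12/14) = 835.625 ms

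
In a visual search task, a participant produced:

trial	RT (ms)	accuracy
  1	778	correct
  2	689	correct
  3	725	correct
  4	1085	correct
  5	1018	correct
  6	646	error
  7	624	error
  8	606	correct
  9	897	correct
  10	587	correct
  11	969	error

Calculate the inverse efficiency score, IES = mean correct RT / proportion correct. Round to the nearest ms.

Correct trials (n=8): 778, 689, 725, 1085, 1018, 606, 897, 587
Mean correct RT = 6385/8 = 798.1250 ms
Proportion correct = 8/11
IES = 798.1250 / (8/11) = 1097.422 ms

1097 ms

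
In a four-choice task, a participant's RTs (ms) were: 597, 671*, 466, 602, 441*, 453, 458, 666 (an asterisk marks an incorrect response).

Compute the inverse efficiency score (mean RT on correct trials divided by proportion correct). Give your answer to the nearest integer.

720 ms

Correct trials (n=6): 597, 466, 602, 453, 458, 666
Mean correct RT = 3242/6 = 540.3333 ms
Proportion correct = 6/8
IES = 540.3333 / (6/8) = 720.444 ms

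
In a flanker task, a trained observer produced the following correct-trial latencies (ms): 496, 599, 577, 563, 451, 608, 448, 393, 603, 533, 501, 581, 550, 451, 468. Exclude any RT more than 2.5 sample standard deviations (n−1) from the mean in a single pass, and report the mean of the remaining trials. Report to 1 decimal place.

n = 15, ΣRT = 7822, M = 521.467
Σ(x−M)² = 65205.73; s = √(65205.73/14) = 68.246
Cutoffs: 521.467 ± 2.5·68.246 → [350.9, 692.1]
No RTs fall outside the cutoffs; all 15 retained. Mean = 7822/15 = 521.467

521.5 ms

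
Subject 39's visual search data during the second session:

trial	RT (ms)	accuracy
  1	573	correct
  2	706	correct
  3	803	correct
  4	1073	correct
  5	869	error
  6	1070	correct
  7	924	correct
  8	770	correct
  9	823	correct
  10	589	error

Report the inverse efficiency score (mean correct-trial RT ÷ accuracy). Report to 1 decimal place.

1053.4 ms

Correct trials (n=8): 573, 706, 803, 1073, 1070, 924, 770, 823
Mean correct RT = 6742/8 = 842.7500 ms
Proportion correct = 8/10
IES = 842.7500 / (8/10) = 1053.438 ms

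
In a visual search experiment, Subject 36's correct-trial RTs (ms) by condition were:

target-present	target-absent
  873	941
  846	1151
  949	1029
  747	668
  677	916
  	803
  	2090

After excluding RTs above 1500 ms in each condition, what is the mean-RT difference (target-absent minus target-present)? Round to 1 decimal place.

target-absent: exclude 2090
M(target-present) = 4092/5 = 818.400
M(target-absent) = 5508/6 = 918.000
Difference = 918.000 − 818.400 = 99.600 ms

99.6 ms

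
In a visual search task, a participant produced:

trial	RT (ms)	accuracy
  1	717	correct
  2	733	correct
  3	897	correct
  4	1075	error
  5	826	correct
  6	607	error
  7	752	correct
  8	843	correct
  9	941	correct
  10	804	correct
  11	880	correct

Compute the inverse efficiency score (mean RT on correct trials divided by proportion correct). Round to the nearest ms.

Correct trials (n=9): 717, 733, 897, 826, 752, 843, 941, 804, 880
Mean correct RT = 7393/9 = 821.4444 ms
Proportion correct = 9/11
IES = 821.4444 / (9/11) = 1003.988 ms

1004 ms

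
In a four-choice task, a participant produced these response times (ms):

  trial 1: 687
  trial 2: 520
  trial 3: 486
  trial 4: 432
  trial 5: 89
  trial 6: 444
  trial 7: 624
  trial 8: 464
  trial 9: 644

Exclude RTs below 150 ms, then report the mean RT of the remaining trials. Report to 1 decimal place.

537.6 ms

Excluded: 89
Retained (n=8): Σ = 4301
Mean = 4301/8 = 537.6250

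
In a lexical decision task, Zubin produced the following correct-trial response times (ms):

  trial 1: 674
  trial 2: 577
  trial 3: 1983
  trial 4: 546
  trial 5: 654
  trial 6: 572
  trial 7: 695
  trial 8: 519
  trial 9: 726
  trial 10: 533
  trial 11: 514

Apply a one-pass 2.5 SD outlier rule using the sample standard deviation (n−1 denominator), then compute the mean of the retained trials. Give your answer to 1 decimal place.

n = 11, ΣRT = 7993, M = 726.636
Σ(x−M)² = 1792252.55; s = √(1792252.55/10) = 423.350
Cutoffs: 726.636 ± 2.5·423.350 → [-331.7, 1785.0]
Outside: 1983 → excluded.
Retained (n=10): Σ = 6010, mean = 6010/10 = 601.000

601.0 ms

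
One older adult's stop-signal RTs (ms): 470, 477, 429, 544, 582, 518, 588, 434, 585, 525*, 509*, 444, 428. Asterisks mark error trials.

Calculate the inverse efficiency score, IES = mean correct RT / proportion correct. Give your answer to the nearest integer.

591 ms

Correct trials (n=11): 470, 477, 429, 544, 582, 518, 588, 434, 585, 444, 428
Mean correct RT = 5499/11 = 499.9091 ms
Proportion correct = 11/13
IES = 499.9091 / (11/13) = 590.802 ms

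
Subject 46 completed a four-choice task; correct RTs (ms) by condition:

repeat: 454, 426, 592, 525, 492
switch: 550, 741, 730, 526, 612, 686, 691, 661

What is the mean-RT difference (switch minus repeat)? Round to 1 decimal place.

151.8 ms

M(repeat) = 2489/5 = 497.800
M(switch) = 5197/8 = 649.625
Difference = 649.625 − 497.800 = 151.825 ms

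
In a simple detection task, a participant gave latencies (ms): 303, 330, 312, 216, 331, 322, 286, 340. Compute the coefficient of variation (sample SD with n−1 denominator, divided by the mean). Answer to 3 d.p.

0.131

n = 8, Σ = 2440, M = 305.0000
Σ(x−M)² = 11150.000; s = √(11150.000/7) = 39.9106
CV = 39.9106 / 305.0000 = 0.13085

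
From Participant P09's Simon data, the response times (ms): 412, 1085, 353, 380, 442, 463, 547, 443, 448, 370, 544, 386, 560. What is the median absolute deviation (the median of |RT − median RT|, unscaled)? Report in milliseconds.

Sorted: 353, 370, 380, 386, 412, 442, 443, 448, 463, 544, 547, 560, 1085 → median = 443
|x − 443|: 31, 642, 90, 63, 1, 20, 104, 0, 5, 73, 101, 57, 117
Sorted deviations: 0, 1, 5, 20, 31, 57, 63, 73, 90, 101, 104, 117, 642 → MAD = 63

63 ms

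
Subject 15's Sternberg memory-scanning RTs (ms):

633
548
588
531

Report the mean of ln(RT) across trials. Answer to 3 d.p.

ln(RT): 6.4505, 6.3063, 6.3767, 6.2748
Σ ln(RT) = 25.4082
Mean = 25.4082/4 = 6.35206

6.352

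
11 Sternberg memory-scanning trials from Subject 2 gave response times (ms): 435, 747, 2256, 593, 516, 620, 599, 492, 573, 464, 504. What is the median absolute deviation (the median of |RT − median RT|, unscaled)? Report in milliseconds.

Sorted: 435, 464, 492, 504, 516, 573, 593, 599, 620, 747, 2256 → median = 573
|x − 573|: 138, 174, 1683, 20, 57, 47, 26, 81, 0, 109, 69
Sorted deviations: 0, 20, 26, 47, 57, 69, 81, 109, 138, 174, 1683 → MAD = 69

69 ms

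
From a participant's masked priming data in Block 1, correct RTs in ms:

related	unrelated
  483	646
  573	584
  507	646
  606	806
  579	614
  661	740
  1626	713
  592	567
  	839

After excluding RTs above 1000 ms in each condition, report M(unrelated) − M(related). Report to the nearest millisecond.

112 ms

related: exclude 1626
M(related) = 4001/7 = 571.571
M(unrelated) = 6155/9 = 683.889
Difference = 683.889 − 571.571 = 112.317 ms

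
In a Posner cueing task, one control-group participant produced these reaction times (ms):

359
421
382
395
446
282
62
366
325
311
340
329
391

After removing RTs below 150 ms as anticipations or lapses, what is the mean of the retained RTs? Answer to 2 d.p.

362.25 ms

Excluded: 62
Retained (n=12): Σ = 4347
Mean = 4347/12 = 362.2500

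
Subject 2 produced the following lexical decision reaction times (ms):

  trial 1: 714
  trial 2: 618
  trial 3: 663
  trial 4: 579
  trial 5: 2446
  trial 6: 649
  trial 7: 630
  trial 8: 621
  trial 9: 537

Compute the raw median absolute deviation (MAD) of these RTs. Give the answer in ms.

Sorted: 537, 579, 618, 621, 630, 649, 663, 714, 2446 → median = 630
|x − 630|: 84, 12, 33, 51, 1816, 19, 0, 9, 93
Sorted deviations: 0, 9, 12, 19, 33, 51, 84, 93, 1816 → MAD = 33

33 ms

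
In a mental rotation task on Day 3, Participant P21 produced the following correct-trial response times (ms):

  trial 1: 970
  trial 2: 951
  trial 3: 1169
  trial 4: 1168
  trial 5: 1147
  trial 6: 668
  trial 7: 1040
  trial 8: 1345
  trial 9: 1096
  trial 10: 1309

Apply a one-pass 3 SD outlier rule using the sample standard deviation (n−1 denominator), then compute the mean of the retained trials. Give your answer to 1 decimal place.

1086.3 ms

n = 10, ΣRT = 10863, M = 1086.300
Σ(x−M)² = 342764.10; s = √(342764.10/9) = 195.154
Cutoffs: 1086.300 ± 3·195.154 → [500.8, 1671.8]
No RTs fall outside the cutoffs; all 10 retained. Mean = 10863/10 = 1086.300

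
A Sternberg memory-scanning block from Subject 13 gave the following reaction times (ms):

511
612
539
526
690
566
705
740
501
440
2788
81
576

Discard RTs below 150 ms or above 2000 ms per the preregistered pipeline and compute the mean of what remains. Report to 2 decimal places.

582.36 ms

Excluded: 81, 2788
Retained (n=11): Σ = 6406
Mean = 6406/11 = 582.3636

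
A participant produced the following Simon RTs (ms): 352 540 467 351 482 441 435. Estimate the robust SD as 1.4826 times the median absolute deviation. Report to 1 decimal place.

60.8 ms

Sorted: 351, 352, 435, 441, 467, 482, 540 → median = 441
|x − 441| sorted: 0, 6, 26, 41, 89, 90, 99 → MAD = 41
Robust SD ≈ 1.4826 × 41 = 60.787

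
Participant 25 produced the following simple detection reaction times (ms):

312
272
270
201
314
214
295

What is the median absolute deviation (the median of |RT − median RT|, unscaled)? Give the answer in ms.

Sorted: 201, 214, 270, 272, 295, 312, 314 → median = 272
|x − 272|: 40, 0, 2, 71, 42, 58, 23
Sorted deviations: 0, 2, 23, 40, 42, 58, 71 → MAD = 40

40 ms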